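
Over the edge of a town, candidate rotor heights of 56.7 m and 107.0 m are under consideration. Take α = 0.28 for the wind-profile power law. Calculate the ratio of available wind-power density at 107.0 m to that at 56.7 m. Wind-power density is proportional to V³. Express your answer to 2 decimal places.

Speed ratio: V_B/V_A = (z_B/z_A)^α = (107.0/56.7)^0.28 = (1.8871)^0.28 = 1.19460
Power-density ratio: P_B/P_A = (V_B/V_A)³ = (1.19460)³ = 1.70480

1.70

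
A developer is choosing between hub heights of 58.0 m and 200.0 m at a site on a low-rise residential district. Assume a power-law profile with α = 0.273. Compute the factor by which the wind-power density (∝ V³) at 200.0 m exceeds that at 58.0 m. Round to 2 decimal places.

Speed ratio: V_B/V_A = (z_B/z_A)^α = (200.0/58.0)^0.273 = (3.4483)^0.273 = 1.40206
Power-density ratio: P_B/P_A = (V_B/V_A)³ = (1.40206)³ = 2.75611

2.76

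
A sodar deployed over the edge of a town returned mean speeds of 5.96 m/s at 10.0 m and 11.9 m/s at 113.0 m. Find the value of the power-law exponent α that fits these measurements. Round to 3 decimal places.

Power law: V₂/V₁ = (z₂/z₁)^α ⇒ α = ln(V₂/V₁) / ln(z₂/z₁)
α = ln(11.9/5.96) / ln(113.0/10.0) = ln(1.9966) / ln(11.3000)
  = 0.69147 / 2.42480 = 0.28516

α ≈ 0.285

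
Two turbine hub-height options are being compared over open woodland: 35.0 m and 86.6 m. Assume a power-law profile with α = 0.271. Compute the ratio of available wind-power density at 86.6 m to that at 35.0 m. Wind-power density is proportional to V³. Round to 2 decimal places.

Speed ratio: V_B/V_A = (z_B/z_A)^α = (86.6/35.0)^0.271 = (2.4743)^0.271 = 1.27828
Power-density ratio: P_B/P_A = (V_B/V_A)³ = (1.27828)³ = 2.08869

2.09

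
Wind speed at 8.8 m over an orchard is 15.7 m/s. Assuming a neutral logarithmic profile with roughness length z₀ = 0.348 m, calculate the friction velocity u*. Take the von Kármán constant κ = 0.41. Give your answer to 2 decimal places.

Log law: V(z) = (u*/κ) · ln(z/z₀) ⇒ u* = κ · V / ln(z/z₀)
u* = 0.41 × 15.7 / ln(8.8/0.348) = 0.41 × 15.7 / 3.2303
   = 6.4370 / 3.2303 = 1.9927 m/s

u* ≈ 1.99 m/s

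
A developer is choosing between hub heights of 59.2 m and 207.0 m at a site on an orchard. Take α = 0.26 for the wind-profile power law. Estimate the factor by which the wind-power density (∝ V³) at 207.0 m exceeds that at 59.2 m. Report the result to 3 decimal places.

Speed ratio: V_B/V_A = (z_B/z_A)^α = (207.0/59.2)^0.26 = (3.4966)^0.26 = 1.38468
Power-density ratio: P_B/P_A = (V_B/V_A)³ = (1.38468)³ = 2.65489

2.655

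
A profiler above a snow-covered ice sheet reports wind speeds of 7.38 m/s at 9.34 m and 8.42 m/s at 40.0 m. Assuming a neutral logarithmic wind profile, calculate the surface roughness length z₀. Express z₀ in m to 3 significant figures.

z₀ ≈ 0.000307 m

Log law: V(z) ∝ ln(z/z₀). With r = V₁/V₂ = 7.38/8.42 = 0.87648,
r · ln(z₂/z₀) = ln(z₁/z₀) ⇒ ln z₀ = (ln z₁ − r·ln z₂)/(1 − r)
ln z₀ = (2.23431 − 0.87648×3.68888) / 0.12352 = -8.0876
z₀ = exp(-8.0876) = 0.0003073 m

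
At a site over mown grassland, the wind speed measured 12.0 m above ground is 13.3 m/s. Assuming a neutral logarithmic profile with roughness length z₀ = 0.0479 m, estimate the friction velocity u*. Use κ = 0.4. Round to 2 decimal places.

Log law: V(z) = (u*/κ) · ln(z/z₀) ⇒ u* = κ · V / ln(z/z₀)
u* = 0.4 × 13.3 / ln(12.0/0.0479) = 0.4 × 13.3 / 5.5235
   = 5.3200 / 5.5235 = 0.9631 m/s

u* ≈ 0.96 m/s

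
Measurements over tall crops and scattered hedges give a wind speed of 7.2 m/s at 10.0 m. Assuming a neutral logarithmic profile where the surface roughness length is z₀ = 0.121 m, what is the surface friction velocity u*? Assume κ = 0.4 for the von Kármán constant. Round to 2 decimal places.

u* ≈ 0.65 m/s

Log law: V(z) = (u*/κ) · ln(z/z₀) ⇒ u* = κ · V / ln(z/z₀)
u* = 0.4 × 7.2 / ln(10.0/0.121) = 0.4 × 7.2 / 4.4145
   = 2.8800 / 4.4145 = 0.6524 m/s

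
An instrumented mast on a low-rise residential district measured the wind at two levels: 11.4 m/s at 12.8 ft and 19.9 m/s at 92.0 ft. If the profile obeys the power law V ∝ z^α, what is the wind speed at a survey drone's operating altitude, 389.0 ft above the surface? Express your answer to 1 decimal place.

29.9 m/s

First find α: α = ln(V₂/V₁)/ln(z₂/z₁) = ln(19.9/11.4)/ln(92.0/12.8) = 0.55711/1.97234 = 0.2825
Extrapolate from 92.0 ft to 389.0 ft: V₃ = 19.9 × (389.0/92.0)^0.2825 = 19.9 × 1.5027 = 29.9032 m/s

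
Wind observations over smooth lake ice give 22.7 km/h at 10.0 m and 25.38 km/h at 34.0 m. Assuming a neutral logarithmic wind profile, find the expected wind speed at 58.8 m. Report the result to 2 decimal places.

26.58 km/h

Log law: V ∝ ln(z/z₀). From the pair, with r = V₁/V₂ = 0.89441,
ln z₀ = (ln z₁ − r·ln z₂)/(1 − r) = (2.3026 − 0.89441×3.5264)/0.10559 = -8.0630 → z₀ = 0.0003150 m
V₃ = V₁ · ln(z₃/z₀)/ln(z₁/z₀) = 22.7 × 12.1371/10.3656 = 26.5796 km/h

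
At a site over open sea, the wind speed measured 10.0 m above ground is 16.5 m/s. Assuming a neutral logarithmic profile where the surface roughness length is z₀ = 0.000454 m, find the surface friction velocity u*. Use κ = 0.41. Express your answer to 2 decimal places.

Log law: V(z) = (u*/κ) · ln(z/z₀) ⇒ u* = κ · V / ln(z/z₀)
u* = 0.41 × 16.5 / ln(10.0/0.000454) = 0.41 × 16.5 / 10.0000
   = 6.7650 / 10.0000 = 0.6765 m/s

u* ≈ 0.68 m/s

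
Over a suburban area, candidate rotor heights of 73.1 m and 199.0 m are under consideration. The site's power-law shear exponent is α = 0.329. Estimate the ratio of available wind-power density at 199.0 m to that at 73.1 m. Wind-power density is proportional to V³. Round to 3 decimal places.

2.687

Speed ratio: V_B/V_A = (z_B/z_A)^α = (199.0/73.1)^0.329 = (2.7223)^0.329 = 1.39025
Power-density ratio: P_B/P_A = (V_B/V_A)³ = (1.39025)³ = 2.68709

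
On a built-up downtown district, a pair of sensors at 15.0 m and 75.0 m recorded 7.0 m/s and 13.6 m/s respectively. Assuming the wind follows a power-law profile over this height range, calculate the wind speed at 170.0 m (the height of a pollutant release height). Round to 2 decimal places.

First find α: α = ln(V₂/V₁)/ln(z₂/z₁) = ln(13.6/7.0)/ln(75.0/15.0) = 0.66416/1.60944 = 0.4127
Extrapolate from 75.0 m to 170.0 m: V₃ = 13.6 × (170.0/75.0)^0.4127 = 13.6 × 1.4017 = 19.0632 m/s

19.06 m/s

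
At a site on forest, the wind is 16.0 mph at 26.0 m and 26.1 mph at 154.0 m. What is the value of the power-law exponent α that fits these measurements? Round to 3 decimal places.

Power law: V₂/V₁ = (z₂/z₁)^α ⇒ α = ln(V₂/V₁) / ln(z₂/z₁)
α = ln(26.1/16.0) / ln(154.0/26.0) = ln(1.6313) / ln(5.9231)
  = 0.48935 / 1.77886 = 0.27509

α ≈ 0.275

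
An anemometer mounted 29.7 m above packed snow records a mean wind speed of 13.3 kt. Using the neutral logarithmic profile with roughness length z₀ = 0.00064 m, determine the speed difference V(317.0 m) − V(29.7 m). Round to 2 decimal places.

2.93 kt

Log law: V₂ = V₁ · ln(z₂/z₀)/ln(z₁/z₀) = 13.3 × 13.1129/10.7452 = 16.2307 kt
ΔV = 16.2307 − 13.3 = 2.9307 kt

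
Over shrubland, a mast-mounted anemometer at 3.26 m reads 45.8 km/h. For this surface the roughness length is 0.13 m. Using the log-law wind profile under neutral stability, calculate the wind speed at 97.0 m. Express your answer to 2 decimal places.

94.03 km/h

Log law: V(z) ∝ ln(z/z₀), so V₂/V₁ = ln(z₂/z₀) / ln(z₁/z₀).
ln(97.0/0.13) = 6.6149, ln(3.26/0.13) = 3.2219
V₂ = 45.8 × 6.6149/3.2219 = 45.8 × 2.0531 = 94.0313 km/h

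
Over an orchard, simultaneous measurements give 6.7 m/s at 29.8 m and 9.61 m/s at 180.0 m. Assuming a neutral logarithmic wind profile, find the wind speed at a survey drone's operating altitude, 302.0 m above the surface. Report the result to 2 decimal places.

Log law: V ∝ ln(z/z₀). From the pair, with r = V₁/V₂ = 0.69719,
ln z₀ = (ln z₁ − r·ln z₂)/(1 − r) = (3.3945 − 0.69719×5.1930)/0.30281 = -0.7462 → z₀ = 0.4741 m
V₃ = V₁ · ln(z₃/z₀)/ln(z₁/z₀) = 6.7 × 6.4567/4.1408 = 10.4473 m/s

10.45 m/s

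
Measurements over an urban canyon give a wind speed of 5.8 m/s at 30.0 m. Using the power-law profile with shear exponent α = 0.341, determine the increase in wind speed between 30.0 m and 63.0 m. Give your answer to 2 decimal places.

1.67 m/s

Power law: V₂ = V₁ · (z₂/z₁)^α = 5.8 × (2.1000)^0.341 = 7.4697 m/s
ΔV = 7.4697 − 5.8 = 1.6697 m/s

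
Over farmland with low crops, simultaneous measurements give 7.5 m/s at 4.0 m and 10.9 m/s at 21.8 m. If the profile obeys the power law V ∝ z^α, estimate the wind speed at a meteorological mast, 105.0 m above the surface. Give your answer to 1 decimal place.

15.4 m/s

First find α: α = ln(V₂/V₁)/ln(z₂/z₁) = ln(10.9/7.5)/ln(21.8/4.0) = 0.37386/1.69562 = 0.2205
Extrapolate from 21.8 m to 105.0 m: V₃ = 10.9 × (105.0/21.8)^0.2205 = 10.9 × 1.4143 = 15.4156 m/s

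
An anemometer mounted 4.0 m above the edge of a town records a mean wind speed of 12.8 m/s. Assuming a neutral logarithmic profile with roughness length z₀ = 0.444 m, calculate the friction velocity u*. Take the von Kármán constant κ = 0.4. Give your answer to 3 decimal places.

Log law: V(z) = (u*/κ) · ln(z/z₀) ⇒ u* = κ · V / ln(z/z₀)
u* = 0.4 × 12.8 / ln(4.0/0.444) = 0.4 × 12.8 / 2.1982
   = 5.1200 / 2.1982 = 2.3292 m/s

u* ≈ 2.329 m/s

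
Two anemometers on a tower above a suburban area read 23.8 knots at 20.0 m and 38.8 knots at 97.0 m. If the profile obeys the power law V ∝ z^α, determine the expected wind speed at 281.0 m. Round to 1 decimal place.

53.9 knots

First find α: α = ln(V₂/V₁)/ln(z₂/z₁) = ln(38.8/23.8)/ln(97.0/20.0) = 0.48873/1.57898 = 0.3095
Extrapolate from 97.0 m to 281.0 m: V₃ = 38.8 × (281.0/97.0)^0.3095 = 38.8 × 1.3899 = 53.9278 knots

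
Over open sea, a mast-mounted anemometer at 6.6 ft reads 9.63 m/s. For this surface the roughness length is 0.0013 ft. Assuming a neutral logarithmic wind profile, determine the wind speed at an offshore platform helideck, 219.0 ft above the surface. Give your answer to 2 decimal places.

Log law: V(z) ∝ ln(z/z₀), so V₂/V₁ = ln(z₂/z₀) / ln(z₁/z₀).
ln(219.0/0.0013) = 12.0345, ln(6.6/0.0013) = 8.5325
V₂ = 9.63 × 12.0345/8.5325 = 9.63 × 1.4104 = 13.5825 m/s

13.58 m/s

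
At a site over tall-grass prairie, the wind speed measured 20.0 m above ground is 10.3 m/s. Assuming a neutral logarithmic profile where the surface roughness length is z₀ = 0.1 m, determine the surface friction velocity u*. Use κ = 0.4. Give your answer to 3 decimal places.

Log law: V(z) = (u*/κ) · ln(z/z₀) ⇒ u* = κ · V / ln(z/z₀)
u* = 0.4 × 10.3 / ln(20.0/0.1) = 0.4 × 10.3 / 5.2983
   = 4.1200 / 5.2983 = 0.7776 m/s

u* ≈ 0.778 m/s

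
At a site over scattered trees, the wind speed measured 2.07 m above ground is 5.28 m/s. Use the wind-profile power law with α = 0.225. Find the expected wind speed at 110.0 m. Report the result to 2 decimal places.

Power-law profile: V₂ = V₁ · (z₂/z₁)^α
V₂ = 5.28 × (110.0/2.07)^0.225 = 5.28 × (53.1401)^0.225
    = 5.28 × 2.4447 = 12.9079 m/s

12.91 m/s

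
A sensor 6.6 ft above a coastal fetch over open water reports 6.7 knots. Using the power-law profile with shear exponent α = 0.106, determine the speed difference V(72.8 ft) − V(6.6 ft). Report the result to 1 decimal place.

Power law: V₂ = V₁ · (z₂/z₁)^α = 6.7 × (11.0303)^0.106 = 8.6415 knots
ΔV = 8.6415 − 6.7 = 1.9415 knots

1.9 knots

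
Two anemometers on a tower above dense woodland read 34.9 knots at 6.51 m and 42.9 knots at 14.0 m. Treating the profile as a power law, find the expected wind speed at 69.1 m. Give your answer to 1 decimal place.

First find α: α = ln(V₂/V₁)/ln(z₂/z₁) = ln(42.9/34.9)/ln(14.0/6.51) = 0.20638/0.76572 = 0.2695
Extrapolate from 14.0 m to 69.1 m: V₃ = 42.9 × (69.1/14.0)^0.2695 = 42.9 × 1.5377 = 65.9685 knots

66.0 knots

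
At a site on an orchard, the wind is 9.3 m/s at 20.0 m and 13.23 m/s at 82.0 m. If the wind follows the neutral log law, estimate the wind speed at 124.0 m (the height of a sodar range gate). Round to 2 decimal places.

Log law: V ∝ ln(z/z₀). From the pair, with r = V₁/V₂ = 0.70295,
ln z₀ = (ln z₁ − r·ln z₂)/(1 − r) = (2.9957 − 0.70295×4.4067)/0.29705 = -0.3432 → z₀ = 0.7095 m
V₃ = V₁ · ln(z₃/z₀)/ln(z₁/z₀) = 9.3 × 5.1635/3.3390 = 14.3819 m/s

14.38 m/s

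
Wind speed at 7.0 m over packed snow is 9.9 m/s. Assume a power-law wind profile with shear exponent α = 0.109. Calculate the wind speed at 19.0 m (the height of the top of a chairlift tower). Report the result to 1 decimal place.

Power-law profile: V₂ = V₁ · (z₂/z₁)^α
V₂ = 9.9 × (19.0/7.0)^0.109 = 9.9 × (2.7143)^0.109
    = 9.9 × 1.1150 = 11.0383 m/s

11.0 m/s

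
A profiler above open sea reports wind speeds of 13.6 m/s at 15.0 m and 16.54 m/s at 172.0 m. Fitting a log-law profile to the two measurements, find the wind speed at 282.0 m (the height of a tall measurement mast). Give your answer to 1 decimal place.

Log law: V ∝ ln(z/z₀). From the pair, with r = V₁/V₂ = 0.82225,
ln z₀ = (ln z₁ − r·ln z₂)/(1 − r) = (2.7081 − 0.82225×5.1475)/0.17775 = -8.5765 → z₀ = 0.0001885 m
V₃ = V₁ · ln(z₃/z₀)/ln(z₁/z₀) = 13.6 × 14.2184/11.2845 = 17.1359 m/s

17.1 m/s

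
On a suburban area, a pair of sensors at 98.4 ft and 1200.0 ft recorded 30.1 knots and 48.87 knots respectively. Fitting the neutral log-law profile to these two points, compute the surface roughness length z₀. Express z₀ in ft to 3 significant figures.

z₀ ≈ 1.78 ft

Log law: V(z) ∝ ln(z/z₀). With r = V₁/V₂ = 30.1/48.87 = 0.61592,
r · ln(z₂/z₀) = ln(z₁/z₀) ⇒ ln z₀ = (ln z₁ − r·ln z₂)/(1 − r)
ln z₀ = (4.58904 − 0.61592×7.09008) / 0.38408 = 0.5783
z₀ = exp(0.5783) = 1.783 ft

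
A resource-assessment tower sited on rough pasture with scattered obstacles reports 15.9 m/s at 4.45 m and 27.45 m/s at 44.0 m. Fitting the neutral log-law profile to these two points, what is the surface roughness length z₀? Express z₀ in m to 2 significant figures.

z₀ ≈ 0.19 m

Log law: V(z) ∝ ln(z/z₀). With r = V₁/V₂ = 15.9/27.45 = 0.57923,
r · ln(z₂/z₀) = ln(z₁/z₀) ⇒ ln z₀ = (ln z₁ − r·ln z₂)/(1 − r)
ln z₀ = (1.49290 − 0.57923×3.78419) / 0.42077 = -1.6613
z₀ = exp(-1.6613) = 0.1899 m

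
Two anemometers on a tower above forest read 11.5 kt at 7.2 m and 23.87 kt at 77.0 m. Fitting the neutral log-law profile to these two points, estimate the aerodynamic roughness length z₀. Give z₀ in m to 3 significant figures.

Log law: V(z) ∝ ln(z/z₀). With r = V₁/V₂ = 11.5/23.87 = 0.48178,
r · ln(z₂/z₀) = ln(z₁/z₀) ⇒ ln z₀ = (ln z₁ − r·ln z₂)/(1 − r)
ln z₀ = (1.97408 − 0.48178×4.34381) / 0.51822 = -0.2290
z₀ = exp(-0.2290) = 0.7953 m

z₀ ≈ 0.795 m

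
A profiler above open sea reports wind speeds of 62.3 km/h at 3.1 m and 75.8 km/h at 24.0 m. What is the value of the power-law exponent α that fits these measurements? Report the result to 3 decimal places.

α ≈ 0.096

Power law: V₂/V₁ = (z₂/z₁)^α ⇒ α = ln(V₂/V₁) / ln(z₂/z₁)
α = ln(75.8/62.3) / ln(24.0/3.1) = ln(1.2167) / ln(7.7419)
  = 0.19614 / 2.04665 = 0.09583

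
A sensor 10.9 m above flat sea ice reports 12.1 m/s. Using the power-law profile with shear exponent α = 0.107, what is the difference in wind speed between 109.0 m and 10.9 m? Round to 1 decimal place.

3.4 m/s

Power law: V₂ = V₁ · (z₂/z₁)^α = 12.1 × (10.0000)^0.107 = 15.4805 m/s
ΔV = 15.4805 − 12.1 = 3.3805 m/s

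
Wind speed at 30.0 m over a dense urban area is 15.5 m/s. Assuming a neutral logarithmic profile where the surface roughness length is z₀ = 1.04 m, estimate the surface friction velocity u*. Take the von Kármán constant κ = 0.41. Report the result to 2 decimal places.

u* ≈ 1.89 m/s

Log law: V(z) = (u*/κ) · ln(z/z₀) ⇒ u* = κ · V / ln(z/z₀)
u* = 0.41 × 15.5 / ln(30.0/1.04) = 0.41 × 15.5 / 3.3620
   = 6.3550 / 3.3620 = 1.8903 m/s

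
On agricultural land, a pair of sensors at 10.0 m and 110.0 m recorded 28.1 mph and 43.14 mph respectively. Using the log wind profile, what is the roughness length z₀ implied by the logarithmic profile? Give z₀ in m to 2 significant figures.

Log law: V(z) ∝ ln(z/z₀). With r = V₁/V₂ = 28.1/43.14 = 0.65137,
r · ln(z₂/z₀) = ln(z₁/z₀) ⇒ ln z₀ = (ln z₁ − r·ln z₂)/(1 − r)
ln z₀ = (2.30259 − 0.65137×4.70048) / 0.34863 = -2.1775
z₀ = exp(-2.1775) = 0.1133 m

z₀ ≈ 0.11 m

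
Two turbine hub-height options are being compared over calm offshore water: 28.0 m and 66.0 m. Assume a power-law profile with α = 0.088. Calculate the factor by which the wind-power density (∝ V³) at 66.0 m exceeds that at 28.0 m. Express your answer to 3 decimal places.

Speed ratio: V_B/V_A = (z_B/z_A)^α = (66.0/28.0)^0.088 = (2.3571)^0.088 = 1.07838
Power-density ratio: P_B/P_A = (V_B/V_A)³ = (1.07838)³ = 1.25404

1.254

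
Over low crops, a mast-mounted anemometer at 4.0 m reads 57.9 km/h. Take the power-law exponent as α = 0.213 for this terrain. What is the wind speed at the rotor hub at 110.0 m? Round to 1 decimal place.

Power-law profile: V₂ = V₁ · (z₂/z₁)^α
V₂ = 57.9 × (110.0/4.0)^0.213 = 57.9 × (27.5000)^0.213
    = 57.9 × 2.0257 = 117.2888 km/h

117.3 km/h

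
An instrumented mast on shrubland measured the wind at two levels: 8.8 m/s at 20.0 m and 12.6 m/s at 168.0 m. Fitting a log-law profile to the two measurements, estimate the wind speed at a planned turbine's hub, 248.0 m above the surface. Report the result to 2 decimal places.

Log law: V ∝ ln(z/z₀). From the pair, with r = V₁/V₂ = 0.69841,
ln z₀ = (ln z₁ − r·ln z₂)/(1 − r) = (2.9957 − 0.69841×5.1240)/0.30159 = -1.9328 → z₀ = 0.1447 m
V₃ = V₁ · ln(z₃/z₀)/ln(z₁/z₀) = 8.8 × 7.4462/4.9285 = 13.2954 m/s

13.30 m/s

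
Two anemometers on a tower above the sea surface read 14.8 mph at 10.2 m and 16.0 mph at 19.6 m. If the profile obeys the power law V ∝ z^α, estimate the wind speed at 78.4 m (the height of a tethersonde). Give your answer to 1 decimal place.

First find α: α = ln(V₂/V₁)/ln(z₂/z₁) = ln(16.0/14.8)/ln(19.6/10.2) = 0.07796/0.65314 = 0.1194
Extrapolate from 19.6 m to 78.4 m: V₃ = 16.0 × (78.4/19.6)^0.1194 = 16.0 × 1.1800 = 18.8792 mph

18.9 mph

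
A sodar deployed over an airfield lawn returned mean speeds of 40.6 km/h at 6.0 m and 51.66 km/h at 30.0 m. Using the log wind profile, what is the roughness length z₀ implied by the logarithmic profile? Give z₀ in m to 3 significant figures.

Log law: V(z) ∝ ln(z/z₀). With r = V₁/V₂ = 40.6/51.66 = 0.78591,
r · ln(z₂/z₀) = ln(z₁/z₀) ⇒ ln z₀ = (ln z₁ − r·ln z₂)/(1 − r)
ln z₀ = (1.79176 − 0.78591×3.40120) / 0.21409 = -4.1163
z₀ = exp(-4.1163) = 0.01630 m

z₀ ≈ 0.0163 m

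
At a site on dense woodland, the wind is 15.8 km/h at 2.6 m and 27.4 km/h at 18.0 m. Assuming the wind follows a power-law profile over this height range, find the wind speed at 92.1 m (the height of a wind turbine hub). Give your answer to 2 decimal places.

43.60 km/h

First find α: α = ln(V₂/V₁)/ln(z₂/z₁) = ln(27.4/15.8)/ln(18.0/2.6) = 0.55053/1.93486 = 0.2845
Extrapolate from 18.0 m to 92.1 m: V₃ = 27.4 × (92.1/18.0)^0.2845 = 27.4 × 1.5912 = 43.5995 km/h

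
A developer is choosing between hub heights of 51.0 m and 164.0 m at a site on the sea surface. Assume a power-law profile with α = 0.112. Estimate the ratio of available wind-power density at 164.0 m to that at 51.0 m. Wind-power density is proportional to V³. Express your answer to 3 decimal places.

Speed ratio: V_B/V_A = (z_B/z_A)^α = (164.0/51.0)^0.112 = (3.2157)^0.112 = 1.13976
Power-density ratio: P_B/P_A = (V_B/V_A)³ = (1.13976)³ = 1.48062

1.481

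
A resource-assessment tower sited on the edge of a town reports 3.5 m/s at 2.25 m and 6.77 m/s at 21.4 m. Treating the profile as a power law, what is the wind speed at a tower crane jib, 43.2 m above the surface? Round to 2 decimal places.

First find α: α = ln(V₂/V₁)/ln(z₂/z₁) = ln(6.77/3.5)/ln(21.4/2.25) = 0.65974/2.25246 = 0.2929
Extrapolate from 21.4 m to 43.2 m: V₃ = 6.77 × (43.2/21.4)^0.2929 = 6.77 × 1.2284 = 8.3165 m/s

8.32 m/s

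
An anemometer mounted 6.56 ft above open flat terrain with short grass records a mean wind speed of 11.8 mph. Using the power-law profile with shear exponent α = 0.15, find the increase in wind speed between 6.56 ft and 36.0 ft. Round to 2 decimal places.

3.43 mph

Power law: V₂ = V₁ · (z₂/z₁)^α = 11.8 × (5.4878)^0.15 = 15.2332 mph
ΔV = 15.2332 − 11.8 = 3.4332 mph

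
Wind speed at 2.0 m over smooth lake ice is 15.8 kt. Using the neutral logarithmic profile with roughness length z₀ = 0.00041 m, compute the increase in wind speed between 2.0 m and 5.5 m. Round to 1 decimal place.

1.9 kt

Log law: V₂ = V₁ · ln(z₂/z₀)/ln(z₁/z₀) = 15.8 × 9.5041/8.4925 = 17.6820 kt
ΔV = 17.6820 − 15.8 = 1.8820 kt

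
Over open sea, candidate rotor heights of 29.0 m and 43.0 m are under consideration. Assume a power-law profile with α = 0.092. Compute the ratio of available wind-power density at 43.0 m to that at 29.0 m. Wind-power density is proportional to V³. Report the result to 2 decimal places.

1.11

Speed ratio: V_B/V_A = (z_B/z_A)^α = (43.0/29.0)^0.092 = (1.4828)^0.092 = 1.03690
Power-density ratio: P_B/P_A = (V_B/V_A)³ = (1.03690)³ = 1.11485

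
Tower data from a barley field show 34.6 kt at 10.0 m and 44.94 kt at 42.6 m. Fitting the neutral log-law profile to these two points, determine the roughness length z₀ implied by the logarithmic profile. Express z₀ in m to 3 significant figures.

Log law: V(z) ∝ ln(z/z₀). With r = V₁/V₂ = 34.6/44.94 = 0.76992,
r · ln(z₂/z₀) = ln(z₁/z₀) ⇒ ln z₀ = (ln z₁ − r·ln z₂)/(1 − r)
ln z₀ = (2.30259 − 0.76992×3.75185) / 0.23008 = -2.5470
z₀ = exp(-2.5470) = 0.07832 m

z₀ ≈ 0.0783 m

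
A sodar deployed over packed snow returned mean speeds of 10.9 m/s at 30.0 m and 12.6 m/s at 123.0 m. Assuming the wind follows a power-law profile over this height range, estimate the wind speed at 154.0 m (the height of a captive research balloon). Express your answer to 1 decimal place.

First find α: α = ln(V₂/V₁)/ln(z₂/z₁) = ln(12.6/10.9)/ln(123.0/30.0) = 0.14493/1.41099 = 0.1027
Extrapolate from 123.0 m to 154.0 m: V₃ = 12.6 × (154.0/123.0)^0.1027 = 12.6 × 1.0234 = 12.8943 m/s

12.9 m/s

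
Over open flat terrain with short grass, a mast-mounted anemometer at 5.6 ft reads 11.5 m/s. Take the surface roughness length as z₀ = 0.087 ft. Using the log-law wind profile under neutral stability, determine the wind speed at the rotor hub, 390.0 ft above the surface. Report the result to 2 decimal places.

23.22 m/s

Log law: V(z) ∝ ln(z/z₀), so V₂/V₁ = ln(z₂/z₀) / ln(z₁/z₀).
ln(390.0/0.087) = 8.4080, ln(5.6/0.087) = 4.1646
V₂ = 11.5 × 8.4080/4.1646 = 11.5 × 2.0189 = 23.2175 m/s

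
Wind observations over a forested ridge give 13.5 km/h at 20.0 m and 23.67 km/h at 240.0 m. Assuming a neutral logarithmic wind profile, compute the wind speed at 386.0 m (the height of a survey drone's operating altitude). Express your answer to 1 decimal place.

Log law: V ∝ ln(z/z₀). From the pair, with r = V₁/V₂ = 0.57034,
ln z₀ = (ln z₁ − r·ln z₂)/(1 − r) = (2.9957 − 0.57034×5.4806)/0.42966 = -0.3028 → z₀ = 0.7387 m
V₃ = V₁ · ln(z₃/z₀)/ln(z₁/z₀) = 13.5 × 6.2587/3.2985 = 25.6148 km/h

25.6 km/h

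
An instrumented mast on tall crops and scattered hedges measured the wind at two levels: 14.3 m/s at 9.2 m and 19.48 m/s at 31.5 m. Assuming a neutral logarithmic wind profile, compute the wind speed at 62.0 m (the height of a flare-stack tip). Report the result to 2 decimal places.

22.33 m/s

Log law: V ∝ ln(z/z₀). From the pair, with r = V₁/V₂ = 0.73409,
ln z₀ = (ln z₁ − r·ln z₂)/(1 − r) = (2.2192 − 0.73409×3.4500)/0.26591 = -1.1785 → z₀ = 0.3077 m
V₃ = V₁ · ln(z₃/z₀)/ln(z₁/z₀) = 14.3 × 5.3057/3.3977 = 22.3299 m/s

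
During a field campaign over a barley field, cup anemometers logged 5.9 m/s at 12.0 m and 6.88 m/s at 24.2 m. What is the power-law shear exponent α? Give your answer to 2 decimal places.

α ≈ 0.22

Power law: V₂/V₁ = (z₂/z₁)^α ⇒ α = ln(V₂/V₁) / ln(z₂/z₁)
α = ln(6.88/5.9) / ln(24.2/12.0) = ln(1.1661) / ln(2.0167)
  = 0.15367 / 0.70145 = 0.21907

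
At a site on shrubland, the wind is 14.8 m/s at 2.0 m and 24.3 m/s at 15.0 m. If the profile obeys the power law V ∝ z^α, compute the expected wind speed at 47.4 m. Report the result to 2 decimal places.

32.25 m/s

First find α: α = ln(V₂/V₁)/ln(z₂/z₁) = ln(24.3/14.8)/ln(15.0/2.0) = 0.49585/2.01490 = 0.2461
Extrapolate from 15.0 m to 47.4 m: V₃ = 24.3 × (47.4/15.0)^0.2461 = 24.3 × 1.3273 = 32.2533 m/s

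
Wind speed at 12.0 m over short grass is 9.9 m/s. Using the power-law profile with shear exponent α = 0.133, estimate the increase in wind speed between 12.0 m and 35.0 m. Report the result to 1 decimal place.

Power law: V₂ = V₁ · (z₂/z₁)^α = 9.9 × (2.9167)^0.133 = 11.4147 m/s
ΔV = 11.4147 − 9.9 = 1.5147 m/s

1.5 m/s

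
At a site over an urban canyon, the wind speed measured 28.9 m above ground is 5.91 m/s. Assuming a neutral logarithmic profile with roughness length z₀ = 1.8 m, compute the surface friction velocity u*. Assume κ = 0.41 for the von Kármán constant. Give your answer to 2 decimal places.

u* ≈ 0.87 m/s

Log law: V(z) = (u*/κ) · ln(z/z₀) ⇒ u* = κ · V / ln(z/z₀)
u* = 0.41 × 5.91 / ln(28.9/1.8) = 0.41 × 5.91 / 2.7761
   = 2.4231 / 2.7761 = 0.8729 m/s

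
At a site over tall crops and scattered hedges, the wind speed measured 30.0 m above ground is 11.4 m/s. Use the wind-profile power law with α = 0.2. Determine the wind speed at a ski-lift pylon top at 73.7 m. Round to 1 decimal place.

Power-law profile: V₂ = V₁ · (z₂/z₁)^α
V₂ = 11.4 × (73.7/30.0)^0.2 = 11.4 × (2.4567)^0.2
    = 11.4 × 1.1969 = 13.6450 m/s

13.6 m/s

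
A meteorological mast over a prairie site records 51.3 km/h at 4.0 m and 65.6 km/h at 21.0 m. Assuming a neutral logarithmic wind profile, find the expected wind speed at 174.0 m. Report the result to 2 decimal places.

83.84 km/h

Log law: V ∝ ln(z/z₀). From the pair, with r = V₁/V₂ = 0.78201,
ln z₀ = (ln z₁ − r·ln z₂)/(1 − r) = (1.3863 − 0.78201×3.0445)/0.21799 = -4.5625 → z₀ = 0.01044 m
V₃ = V₁ · ln(z₃/z₀)/ln(z₁/z₀) = 51.3 × 9.7215/5.9487 = 83.8350 km/h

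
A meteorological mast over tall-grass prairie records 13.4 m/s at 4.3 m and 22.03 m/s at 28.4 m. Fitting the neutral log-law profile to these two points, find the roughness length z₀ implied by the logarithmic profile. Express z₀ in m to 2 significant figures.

Log law: V(z) ∝ ln(z/z₀). With r = V₁/V₂ = 13.4/22.03 = 0.60826,
r · ln(z₂/z₀) = ln(z₁/z₀) ⇒ ln z₀ = (ln z₁ − r·ln z₂)/(1 − r)
ln z₀ = (1.45862 − 0.60826×3.34639) / 0.39174 = -1.4726
z₀ = exp(-1.4726) = 0.2293 m

z₀ ≈ 0.23 m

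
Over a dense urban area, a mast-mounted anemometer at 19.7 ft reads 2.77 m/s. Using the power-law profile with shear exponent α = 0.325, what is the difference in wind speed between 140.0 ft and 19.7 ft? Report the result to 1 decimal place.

Power law: V₂ = V₁ · (z₂/z₁)^α = 2.77 × (7.1066)^0.325 = 5.2393 m/s
ΔV = 5.2393 − 2.77 = 2.4693 m/s

2.5 m/s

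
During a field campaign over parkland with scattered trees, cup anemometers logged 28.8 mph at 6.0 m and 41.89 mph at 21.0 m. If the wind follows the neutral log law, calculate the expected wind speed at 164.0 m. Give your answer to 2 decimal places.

Log law: V ∝ ln(z/z₀). From the pair, with r = V₁/V₂ = 0.68751,
ln z₀ = (ln z₁ − r·ln z₂)/(1 − r) = (1.7918 − 0.68751×3.0445)/0.31249 = -0.9645 → z₀ = 0.3812 m
V₃ = V₁ · ln(z₃/z₀)/ln(z₁/z₀) = 28.8 × 6.0644/2.7563 = 63.3661 mph

63.37 mph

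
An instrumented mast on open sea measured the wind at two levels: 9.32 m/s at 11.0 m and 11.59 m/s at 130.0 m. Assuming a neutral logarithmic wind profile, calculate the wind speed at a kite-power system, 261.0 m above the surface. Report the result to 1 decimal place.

12.2 m/s

Log law: V ∝ ln(z/z₀). From the pair, with r = V₁/V₂ = 0.80414,
ln z₀ = (ln z₁ − r·ln z₂)/(1 − r) = (2.3979 − 0.80414×4.8675)/0.19586 = -7.7418 → z₀ = 0.0004343 m
V₃ = V₁ · ln(z₃/z₀)/ln(z₁/z₀) = 9.32 × 13.3063/10.1397 = 12.2306 m/s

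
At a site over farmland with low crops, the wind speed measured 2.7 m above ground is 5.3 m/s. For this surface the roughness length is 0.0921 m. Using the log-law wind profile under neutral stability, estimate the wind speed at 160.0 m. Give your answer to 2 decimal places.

11.70 m/s

Log law: V(z) ∝ ln(z/z₀), so V₂/V₁ = ln(z₂/z₀) / ln(z₁/z₀).
ln(160.0/0.0921) = 7.4601, ln(2.7/0.0921) = 3.3781
V₂ = 5.3 × 7.4601/3.3781 = 5.3 × 2.2083 = 11.7042 m/s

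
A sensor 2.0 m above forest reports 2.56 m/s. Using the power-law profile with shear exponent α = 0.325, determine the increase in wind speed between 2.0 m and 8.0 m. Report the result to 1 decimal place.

Power law: V₂ = V₁ · (z₂/z₁)^α = 2.56 × (4.0000)^0.325 = 4.0171 m/s
ΔV = 4.0171 − 2.56 = 1.4571 m/s

1.5 m/s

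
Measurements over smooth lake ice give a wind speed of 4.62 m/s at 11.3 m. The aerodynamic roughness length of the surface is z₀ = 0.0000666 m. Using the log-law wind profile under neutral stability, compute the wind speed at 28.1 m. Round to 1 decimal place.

5.0 m/s

Log law: V(z) ∝ ln(z/z₀), so V₂/V₁ = ln(z₂/z₀) / ln(z₁/z₀).
ln(28.1/0.0000666) = 12.9526, ln(11.3/0.0000666) = 12.0416
V₂ = 4.62 × 12.9526/12.0416 = 4.62 × 1.0757 = 4.9695 m/s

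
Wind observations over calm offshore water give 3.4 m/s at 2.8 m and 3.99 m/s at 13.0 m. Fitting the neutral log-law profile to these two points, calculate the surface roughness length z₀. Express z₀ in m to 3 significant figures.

Log law: V(z) ∝ ln(z/z₀). With r = V₁/V₂ = 3.4/3.99 = 0.85213,
r · ln(z₂/z₀) = ln(z₁/z₀) ⇒ ln z₀ = (ln z₁ − r·ln z₂)/(1 − r)
ln z₀ = (1.02962 − 0.85213×2.56495) / 0.14787 = -7.8180
z₀ = exp(-7.8180) = 0.0004024 m

z₀ ≈ 0.000402 m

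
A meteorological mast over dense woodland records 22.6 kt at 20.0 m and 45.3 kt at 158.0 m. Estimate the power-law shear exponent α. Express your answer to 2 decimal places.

α ≈ 0.34

Power law: V₂/V₁ = (z₂/z₁)^α ⇒ α = ln(V₂/V₁) / ln(z₂/z₁)
α = ln(45.3/22.6) / ln(158.0/20.0) = ln(2.0044) / ln(7.9000)
  = 0.69536 / 2.06686 = 0.33643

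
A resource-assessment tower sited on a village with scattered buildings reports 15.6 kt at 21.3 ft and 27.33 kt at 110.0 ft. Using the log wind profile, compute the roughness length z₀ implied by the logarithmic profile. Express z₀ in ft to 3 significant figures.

Log law: V(z) ∝ ln(z/z₀). With r = V₁/V₂ = 15.6/27.33 = 0.57080,
r · ln(z₂/z₀) = ln(z₁/z₀) ⇒ ln z₀ = (ln z₁ − r·ln z₂)/(1 − r)
ln z₀ = (3.05871 − 0.57080×4.70048) / 0.42920 = 0.8753
z₀ = exp(0.8753) = 2.400 ft

z₀ ≈ 2.40 ft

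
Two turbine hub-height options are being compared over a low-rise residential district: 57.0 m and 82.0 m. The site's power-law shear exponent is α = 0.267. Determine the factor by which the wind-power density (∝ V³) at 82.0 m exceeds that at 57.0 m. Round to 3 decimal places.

Speed ratio: V_B/V_A = (z_B/z_A)^α = (82.0/57.0)^0.267 = (1.4386)^0.267 = 1.10197
Power-density ratio: P_B/P_A = (V_B/V_A)³ = (1.10197)³ = 1.33816

1.338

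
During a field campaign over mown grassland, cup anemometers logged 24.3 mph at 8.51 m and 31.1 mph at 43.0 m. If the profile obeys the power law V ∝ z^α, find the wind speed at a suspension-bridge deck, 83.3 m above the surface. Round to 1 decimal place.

First find α: α = ln(V₂/V₁)/ln(z₂/z₁) = ln(31.1/24.3)/ln(43.0/8.51) = 0.24673/1.61996 = 0.1523
Extrapolate from 43.0 m to 83.3 m: V₃ = 31.1 × (83.3/43.0)^0.1523 = 31.1 × 1.1060 = 34.3953 mph

34.4 mph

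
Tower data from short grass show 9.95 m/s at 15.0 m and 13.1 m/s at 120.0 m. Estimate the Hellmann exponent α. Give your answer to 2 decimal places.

α ≈ 0.13

Power law: V₂/V₁ = (z₂/z₁)^α ⇒ α = ln(V₂/V₁) / ln(z₂/z₁)
α = ln(13.1/9.95) / ln(120.0/15.0) = ln(1.3166) / ln(8.0000)
  = 0.27504 / 2.07944 = 0.13227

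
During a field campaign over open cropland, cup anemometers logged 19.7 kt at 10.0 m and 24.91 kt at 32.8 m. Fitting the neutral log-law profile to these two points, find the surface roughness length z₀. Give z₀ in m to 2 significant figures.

z₀ ≈ 0.11 m

Log law: V(z) ∝ ln(z/z₀). With r = V₁/V₂ = 19.7/24.91 = 0.79085,
r · ln(z₂/z₀) = ln(z₁/z₀) ⇒ ln z₀ = (ln z₁ − r·ln z₂)/(1 − r)
ln z₀ = (2.30259 − 0.79085×3.49043) / 0.20915 = -2.1889
z₀ = exp(-2.1889) = 0.1120 m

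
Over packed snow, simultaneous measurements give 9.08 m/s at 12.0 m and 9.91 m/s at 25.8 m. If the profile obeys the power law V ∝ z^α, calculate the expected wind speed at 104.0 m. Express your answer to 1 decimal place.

First find α: α = ln(V₂/V₁)/ln(z₂/z₁) = ln(9.91/9.08)/ln(25.8/12.0) = 0.08747/0.76547 = 0.1143
Extrapolate from 25.8 m to 104.0 m: V₃ = 9.91 × (104.0/25.8)^0.1143 = 9.91 × 1.1727 = 11.6213 m/s

11.6 m/s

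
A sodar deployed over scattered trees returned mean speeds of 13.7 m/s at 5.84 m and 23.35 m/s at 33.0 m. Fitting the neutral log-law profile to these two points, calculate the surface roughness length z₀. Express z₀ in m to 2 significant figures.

Log law: V(z) ∝ ln(z/z₀). With r = V₁/V₂ = 13.7/23.35 = 0.58672,
r · ln(z₂/z₀) = ln(z₁/z₀) ⇒ ln z₀ = (ln z₁ − r·ln z₂)/(1 − r)
ln z₀ = (1.76473 − 0.58672×3.49651) / 0.41328 = -0.6939
z₀ = exp(-0.6939) = 0.4996 m

z₀ ≈ 0.50 m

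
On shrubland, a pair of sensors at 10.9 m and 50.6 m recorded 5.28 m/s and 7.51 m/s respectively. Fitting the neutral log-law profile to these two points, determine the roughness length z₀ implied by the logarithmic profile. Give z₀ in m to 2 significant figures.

z₀ ≈ 0.29 m

Log law: V(z) ∝ ln(z/z₀). With r = V₁/V₂ = 5.28/7.51 = 0.70306,
r · ln(z₂/z₀) = ln(z₁/z₀) ⇒ ln z₀ = (ln z₁ − r·ln z₂)/(1 − r)
ln z₀ = (2.38876 − 0.70306×3.92395) / 0.29694 = -1.2461
z₀ = exp(-1.2461) = 0.2876 m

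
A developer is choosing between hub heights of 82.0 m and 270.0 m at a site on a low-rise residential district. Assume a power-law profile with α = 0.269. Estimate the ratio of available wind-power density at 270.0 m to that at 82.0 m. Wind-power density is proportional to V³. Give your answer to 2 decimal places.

2.62

Speed ratio: V_B/V_A = (z_B/z_A)^α = (270.0/82.0)^0.269 = (3.2927)^0.269 = 1.37791
Power-density ratio: P_B/P_A = (V_B/V_A)³ = (1.37791)³ = 2.61615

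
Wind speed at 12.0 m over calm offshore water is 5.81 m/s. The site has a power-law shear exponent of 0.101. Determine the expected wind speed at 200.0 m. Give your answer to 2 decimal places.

7.72 m/s

Power-law profile: V₂ = V₁ · (z₂/z₁)^α
V₂ = 5.81 × (200.0/12.0)^0.101 = 5.81 × (16.6667)^0.101
    = 5.81 × 1.3286 = 7.7194 m/s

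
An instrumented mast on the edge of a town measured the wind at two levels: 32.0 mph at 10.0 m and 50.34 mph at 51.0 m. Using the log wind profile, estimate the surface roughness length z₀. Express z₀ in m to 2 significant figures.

z₀ ≈ 0.58 m

Log law: V(z) ∝ ln(z/z₀). With r = V₁/V₂ = 32.0/50.34 = 0.63568,
r · ln(z₂/z₀) = ln(z₁/z₀) ⇒ ln z₀ = (ln z₁ − r·ln z₂)/(1 − r)
ln z₀ = (2.30259 − 0.63568×3.93183) / 0.36432 = -0.5401
z₀ = exp(-0.5401) = 0.5827 m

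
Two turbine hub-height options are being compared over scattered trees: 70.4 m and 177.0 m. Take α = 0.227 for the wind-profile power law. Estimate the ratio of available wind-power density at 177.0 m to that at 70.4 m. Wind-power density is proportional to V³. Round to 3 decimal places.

Speed ratio: V_B/V_A = (z_B/z_A)^α = (177.0/70.4)^0.227 = (2.5142)^0.227 = 1.23280
Power-density ratio: P_B/P_A = (V_B/V_A)³ = (1.23280)³ = 1.87358

1.874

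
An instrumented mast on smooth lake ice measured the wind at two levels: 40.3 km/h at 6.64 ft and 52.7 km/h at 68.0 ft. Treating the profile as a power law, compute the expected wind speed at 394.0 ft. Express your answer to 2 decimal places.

64.53 km/h

First find α: α = ln(V₂/V₁)/ln(z₂/z₁) = ln(52.7/40.3)/ln(68.0/6.64) = 0.26826/2.32640 = 0.1153
Extrapolate from 68.0 ft to 394.0 ft: V₃ = 52.7 × (394.0/68.0)^0.1153 = 52.7 × 1.2246 = 64.5347 km/h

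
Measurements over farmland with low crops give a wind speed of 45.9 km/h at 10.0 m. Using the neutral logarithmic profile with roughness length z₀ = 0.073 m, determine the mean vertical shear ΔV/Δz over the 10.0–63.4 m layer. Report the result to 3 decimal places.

0.323 km/h/m

Log law: V₂ = V₁ · ln(z₂/z₀)/ln(z₁/z₀) = 45.9 × 6.7668/4.9199 = 63.1304 km/h
ΔV/Δz = (63.1304 − 45.9)/(63.4 − 10.0) = 17.2304/53.4000 = 0.32267 km/h/m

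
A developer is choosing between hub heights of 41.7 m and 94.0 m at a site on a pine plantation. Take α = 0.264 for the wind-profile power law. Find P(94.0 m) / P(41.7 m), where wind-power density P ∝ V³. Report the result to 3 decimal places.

Speed ratio: V_B/V_A = (z_B/z_A)^α = (94.0/41.7)^0.264 = (2.2542)^0.264 = 1.23934
Power-density ratio: P_B/P_A = (V_B/V_A)³ = (1.23934)³ = 1.90357

1.904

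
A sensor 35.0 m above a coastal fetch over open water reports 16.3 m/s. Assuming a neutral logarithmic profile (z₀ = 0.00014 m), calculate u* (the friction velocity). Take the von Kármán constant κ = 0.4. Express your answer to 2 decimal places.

u* ≈ 0.52 m/s

Log law: V(z) = (u*/κ) · ln(z/z₀) ⇒ u* = κ · V / ln(z/z₀)
u* = 0.4 × 16.3 / ln(35.0/0.00014) = 0.4 × 16.3 / 12.4292
   = 6.5200 / 12.4292 = 0.5246 m/s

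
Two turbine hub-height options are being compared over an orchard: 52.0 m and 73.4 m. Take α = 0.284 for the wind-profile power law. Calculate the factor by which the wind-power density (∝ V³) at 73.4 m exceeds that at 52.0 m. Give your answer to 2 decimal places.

Speed ratio: V_B/V_A = (z_B/z_A)^α = (73.4/52.0)^0.284 = (1.4115)^0.284 = 1.10284
Power-density ratio: P_B/P_A = (V_B/V_A)³ = (1.10284)³ = 1.34134

1.34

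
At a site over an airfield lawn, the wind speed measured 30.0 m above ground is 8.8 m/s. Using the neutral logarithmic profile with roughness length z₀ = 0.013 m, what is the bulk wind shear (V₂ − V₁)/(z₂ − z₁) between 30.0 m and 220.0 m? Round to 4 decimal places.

0.0119 m/s/m

Log law: V₂ = V₁ · ln(z₂/z₀)/ln(z₁/z₀) = 8.8 × 9.7364/7.7440 = 11.0641 m/s
ΔV/Δz = (11.0641 − 8.8)/(220.0 − 30.0) = 2.2641/190.0000 = 0.01192 m/s/m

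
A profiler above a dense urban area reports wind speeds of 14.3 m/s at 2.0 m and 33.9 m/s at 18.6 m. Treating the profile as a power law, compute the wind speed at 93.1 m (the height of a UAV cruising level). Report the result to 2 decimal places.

63.23 m/s

First find α: α = ln(V₂/V₁)/ln(z₂/z₁) = ln(33.9/14.3)/ln(18.6/2.0) = 0.86316/2.23001 = 0.3871
Extrapolate from 18.6 m to 93.1 m: V₃ = 33.9 × (93.1/18.6)^0.3871 = 33.9 × 1.8652 = 63.2304 m/s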